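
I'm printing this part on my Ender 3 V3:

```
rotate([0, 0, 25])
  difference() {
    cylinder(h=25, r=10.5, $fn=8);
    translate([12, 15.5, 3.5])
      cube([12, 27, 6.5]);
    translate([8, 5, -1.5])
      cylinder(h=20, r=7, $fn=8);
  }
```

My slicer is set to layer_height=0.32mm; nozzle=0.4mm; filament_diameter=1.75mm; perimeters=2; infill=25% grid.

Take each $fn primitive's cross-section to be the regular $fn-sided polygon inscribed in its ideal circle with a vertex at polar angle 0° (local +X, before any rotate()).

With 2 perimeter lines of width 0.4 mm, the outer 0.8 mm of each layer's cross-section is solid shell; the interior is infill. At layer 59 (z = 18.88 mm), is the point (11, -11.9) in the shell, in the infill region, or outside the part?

At z = 18.88 mm: the r=10.5 cylinder gives a regular 8-gon of circumradius 10.5 (constant along its height); the cube at (12, 15.5) does not reach this height (z outside [3.5, 10]); the cylinder at (8, 5) does not reach this height (z outside [-1.5, 18.5]); Subtracting the remaining from the first: none of the subtracted shapes is present at this height, so the r=10.5 cylinder is unchanged — 1 connected region; (whole slice rotated 25° about Z — lengths, areas and connectivity unchanged). Overall, the cross-section is a single solid region. Undo the 25° rotation: the query point maps to (4.940, -15.434) in the un-rotated model frame. The nearest boundary edge runs (-0.00, -10.50)→(7.42, -7.42); distance from the point to it = 6.45 mm. The point is not inside any of the regions above, so it lies outside the cross-section (6.45 mm from the nearest boundary).

outside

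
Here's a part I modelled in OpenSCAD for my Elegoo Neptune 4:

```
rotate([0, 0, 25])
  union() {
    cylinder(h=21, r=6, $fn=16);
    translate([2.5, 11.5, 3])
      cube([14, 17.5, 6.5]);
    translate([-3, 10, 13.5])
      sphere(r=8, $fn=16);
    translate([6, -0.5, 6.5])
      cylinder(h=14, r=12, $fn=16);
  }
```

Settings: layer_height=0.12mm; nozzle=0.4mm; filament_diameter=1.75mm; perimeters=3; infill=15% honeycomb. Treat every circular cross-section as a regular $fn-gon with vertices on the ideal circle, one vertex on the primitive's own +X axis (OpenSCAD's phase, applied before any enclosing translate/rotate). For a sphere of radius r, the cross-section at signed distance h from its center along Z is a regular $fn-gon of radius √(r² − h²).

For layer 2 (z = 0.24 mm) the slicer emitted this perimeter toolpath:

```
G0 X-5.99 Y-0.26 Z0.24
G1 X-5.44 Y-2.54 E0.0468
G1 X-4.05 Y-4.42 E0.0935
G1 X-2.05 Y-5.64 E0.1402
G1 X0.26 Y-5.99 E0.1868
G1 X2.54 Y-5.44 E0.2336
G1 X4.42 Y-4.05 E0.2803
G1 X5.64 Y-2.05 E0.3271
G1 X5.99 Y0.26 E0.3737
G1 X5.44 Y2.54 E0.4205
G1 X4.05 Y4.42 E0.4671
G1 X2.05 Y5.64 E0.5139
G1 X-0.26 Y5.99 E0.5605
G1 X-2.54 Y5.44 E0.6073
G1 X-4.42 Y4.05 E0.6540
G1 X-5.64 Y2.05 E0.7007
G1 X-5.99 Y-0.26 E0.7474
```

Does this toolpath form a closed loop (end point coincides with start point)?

Start point (G0): (-5.99, -0.26). End point (last G1): the path returns to the start — closed.

yes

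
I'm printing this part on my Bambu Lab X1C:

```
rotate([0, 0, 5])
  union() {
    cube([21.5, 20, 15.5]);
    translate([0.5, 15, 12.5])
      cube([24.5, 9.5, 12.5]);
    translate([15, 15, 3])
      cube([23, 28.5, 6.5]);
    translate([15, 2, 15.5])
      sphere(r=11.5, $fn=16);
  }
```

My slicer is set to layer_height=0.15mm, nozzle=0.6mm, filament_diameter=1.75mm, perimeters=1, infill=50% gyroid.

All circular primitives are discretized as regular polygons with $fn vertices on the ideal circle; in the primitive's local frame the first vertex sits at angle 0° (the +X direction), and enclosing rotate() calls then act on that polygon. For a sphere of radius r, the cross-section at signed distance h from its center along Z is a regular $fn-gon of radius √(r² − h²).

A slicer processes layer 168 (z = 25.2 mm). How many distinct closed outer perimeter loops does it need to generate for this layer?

At z = 25.2 mm: the cube does not reach this height (z outside [0, 15.5]); the cube at (0.5, 15) is not intersected at this z (z outside [12.5, 25]); the cube at (15, 15) does not reach this height (z outside [3, 9.5]); the r=11.5 sphere at (15, 2) contributes a regular 16-gon of circumradius √(11.5²−9.7²) = 6.177; Merging all regions: only the r=11.5 sphere at (15, 2) is present, so the union is just that shape — 1 connected region; (rotated 5° about Z; rotation is an isometry so areas/perimeters/island counts are preserved). The result has 1 disconnected region.

1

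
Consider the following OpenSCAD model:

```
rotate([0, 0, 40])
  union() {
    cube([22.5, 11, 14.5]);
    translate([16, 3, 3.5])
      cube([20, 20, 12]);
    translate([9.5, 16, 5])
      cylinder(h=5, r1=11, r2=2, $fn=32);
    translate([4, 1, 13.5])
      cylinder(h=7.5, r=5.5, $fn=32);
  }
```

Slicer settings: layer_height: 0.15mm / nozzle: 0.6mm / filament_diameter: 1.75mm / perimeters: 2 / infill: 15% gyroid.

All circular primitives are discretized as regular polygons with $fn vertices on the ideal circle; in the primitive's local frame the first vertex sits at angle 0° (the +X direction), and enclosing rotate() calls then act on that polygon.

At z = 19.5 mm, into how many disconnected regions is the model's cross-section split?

1

At z = 19.5 mm: the cube does not reach this height (z outside [0, 14.5]); the cube at (16, 3) is absent (z outside [3.5, 15.5]); the cone at (9.5, 16) does not reach this height (z outside [5, 10]); the cylinder at (4, 1): section is a regular 32-gon, circumradius r=5.5; Taking the union: only the r=5.5 cylinder at (4, 1) is present, so the union is just that shape — 1 connected region; (whole slice rotated 40° about Z — lengths, areas and connectivity unchanged). The result has 1 disconnected region.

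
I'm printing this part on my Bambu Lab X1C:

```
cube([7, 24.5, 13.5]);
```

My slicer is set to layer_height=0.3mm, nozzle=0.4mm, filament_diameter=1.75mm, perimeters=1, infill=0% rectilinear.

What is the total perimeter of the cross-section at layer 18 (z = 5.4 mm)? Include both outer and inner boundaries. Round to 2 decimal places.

63.00 mm

At z = 5.4 mm: the cube (footprint 7×24.5) is included at this height (perimeter 63.00 mm). Overall, the cross-section is a single solid region. Total boundary length (outer) = 63.00 mm.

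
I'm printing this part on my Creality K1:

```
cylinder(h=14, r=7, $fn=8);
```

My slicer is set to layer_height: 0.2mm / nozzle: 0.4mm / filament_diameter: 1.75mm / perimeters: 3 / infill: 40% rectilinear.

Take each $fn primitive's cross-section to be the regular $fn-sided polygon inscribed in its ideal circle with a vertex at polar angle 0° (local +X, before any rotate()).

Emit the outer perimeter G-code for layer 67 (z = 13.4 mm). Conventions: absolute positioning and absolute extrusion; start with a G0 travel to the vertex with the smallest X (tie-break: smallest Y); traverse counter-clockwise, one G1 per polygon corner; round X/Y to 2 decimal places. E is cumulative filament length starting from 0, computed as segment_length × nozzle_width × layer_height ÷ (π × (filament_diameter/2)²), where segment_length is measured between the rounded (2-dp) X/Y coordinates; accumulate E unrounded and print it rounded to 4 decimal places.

At z = 13.4 mm: the cylinder: section is a regular 8-gon, circumradius r=7. The outline is a single polygon with 8 vertices. Extrusion per mm of travel: 0.4 × 0.2 / (π × 0.875²) = 0.033260. Accumulating E over each segment gives final E = 1.4256.

G0 X-7.00 Y0.00 Z13.40
G1 X-4.95 Y-4.95 E0.1782
G1 X0.00 Y-7.00 E0.3564
G1 X4.95 Y-4.95 E0.5346
G1 X7.00 Y0.00 E0.7128
G1 X4.95 Y4.95 E0.8910
G1 X0.00 Y7.00 E1.0692
G1 X-4.95 Y4.95 E1.2474
G1 X-7.00 Y0.00 E1.4256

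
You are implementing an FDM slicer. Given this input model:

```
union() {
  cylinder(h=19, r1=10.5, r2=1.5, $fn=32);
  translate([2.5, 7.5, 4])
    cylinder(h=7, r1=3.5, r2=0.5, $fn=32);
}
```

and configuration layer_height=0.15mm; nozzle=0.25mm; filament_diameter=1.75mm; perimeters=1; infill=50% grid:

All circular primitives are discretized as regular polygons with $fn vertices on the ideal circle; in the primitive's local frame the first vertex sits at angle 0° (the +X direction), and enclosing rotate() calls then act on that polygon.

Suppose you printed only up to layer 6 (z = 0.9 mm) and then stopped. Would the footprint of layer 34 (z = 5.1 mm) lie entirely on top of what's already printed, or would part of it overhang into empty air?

part overhangs

Compare the two slices. At z = 0.9: the cone: at t=0.047 of its height the radius interpolates to r₁+(r₂−r₁)t = 10.074, giving a regular 32-gon of that circumradius (area = (32/2)·10.074²·sin(360°/32) = 316.76 mm²); the cone at (2.5, 7.5) is absent (z outside [4, 11]); Merging all regions: only the cone is present, so the union is just that shape — area = 316.76 mm². At z = 5.1: the cone contributes a regular 32-gon of circumradius 8.084 (interpolated between r1=10.5 and r2=1.5 at t=0.268) (area = (32/2)·8.084²·sin(360°/32) = 204.00 mm²); the cone at (2.5, 7.5) contributes a regular 32-gon of circumradius 3.029 (interpolated between r1=3.5 and r2=0.5 at t=0.157) (area = (32/2)·3.029²·sin(360°/32) = 28.63 mm²); Taking the union: the regions partially overlap — summed areas 232.63 mm² minus the doubly-counted overlap 14.08 mm² gives 218.55 mm² — area = 218.55 mm². Checking containment: at z = 5.1 the cross-section extends beyond the z = 0.9 cross-section by about 2.99 mm².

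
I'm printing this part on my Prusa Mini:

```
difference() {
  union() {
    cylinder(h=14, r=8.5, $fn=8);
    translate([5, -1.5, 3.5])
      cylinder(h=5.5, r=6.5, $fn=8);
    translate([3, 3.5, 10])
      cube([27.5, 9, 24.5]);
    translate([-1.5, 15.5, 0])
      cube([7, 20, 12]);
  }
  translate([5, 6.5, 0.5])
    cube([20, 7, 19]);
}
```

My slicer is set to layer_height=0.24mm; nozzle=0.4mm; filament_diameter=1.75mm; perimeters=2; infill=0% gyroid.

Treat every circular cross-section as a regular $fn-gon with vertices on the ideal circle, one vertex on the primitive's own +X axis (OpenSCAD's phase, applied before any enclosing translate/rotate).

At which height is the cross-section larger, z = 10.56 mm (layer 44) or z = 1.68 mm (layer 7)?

Layer 44 (z = 10.56): the r=8.5 cylinder contributes a regular 8-gon of circumradius 8.5 (area = (8/2)·8.500²·sin(360°/8) = 204.35 mm²); the cylinder at (5, -1.5) is absent (z outside [3.5, 9]); the cube at (3, 3.5) (footprint 27.5×9) is included at this height (area 247.50 mm²); the cube at (-1.5, 15.5) is present — its section is the full 7×20 rectangle (area 140.00 mm²); Combining (union): the regions partially overlap — summed areas 591.85 mm² minus the doubly-counted overlap 10.74 mm² gives 581.11 mm² — area = 581.11 mm²; the cube at (5, 6.5) is present — its section is the full 20×7 rectangle (area 140.00 mm²); Taking the first minus the rest: starting from that combined region (581.11 mm²), the 20×7 cube at (5, 6.5) partially overlaps it — only the 120.00 mm² overlap (of its 140.00 mm²) is removed, clipping the outline — area = 461.11 mm². So its area = 461.11 mm². Layer 7 (z = 1.68): the r=8.5 cylinder contributes a regular 8-gon of circumradius 8.5 (area = (8/2)·8.500²·sin(360°/8) = 204.35 mm²); the cylinder at (5, -1.5) does not reach this height (z outside [3.5, 9]); the cube at (3, 3.5) is not intersected at this z (z outside [10, 34.5]); the cube at (-1.5, 15.5) is present — its section is the full 7×20 rectangle (area 140.00 mm²); Merging all regions: the 2 present regions are separate (no shared area or edge), so areas and boundary lengths simply add and each stays a separate island — area = 344.35 mm²; the cube at (5, 6.5) is present — its section is the full 20×7 rectangle (area 140.00 mm²); Subtracting the remaining from the first: starting from that combined region (344.35 mm²), the 20×7 cube at (5, 6.5) misses the remaining region (no effect) — area = 344.35 mm². So its area = 344.35 mm². Layer 44 is larger (461.11 vs 344.35 mm²).

layer 44 (z = 10.56 mm)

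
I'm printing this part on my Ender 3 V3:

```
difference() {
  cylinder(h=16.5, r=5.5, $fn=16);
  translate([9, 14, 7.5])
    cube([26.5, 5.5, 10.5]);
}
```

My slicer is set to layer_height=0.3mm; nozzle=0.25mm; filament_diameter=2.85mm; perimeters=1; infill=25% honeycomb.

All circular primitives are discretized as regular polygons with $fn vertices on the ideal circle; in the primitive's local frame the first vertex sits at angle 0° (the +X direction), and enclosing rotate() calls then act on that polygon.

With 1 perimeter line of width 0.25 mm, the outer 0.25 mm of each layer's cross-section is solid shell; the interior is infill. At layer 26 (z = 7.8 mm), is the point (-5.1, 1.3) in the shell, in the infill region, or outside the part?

shell

At z = 7.8 mm: the cylinder: section is a regular 16-gon, circumradius r=5.5; the cube at (9, 14) is present — its section is the full 26.5×5.5 rectangle; Subtracting the remaining from the first: starting from the r=5.5 cylinder, the 26.5×5.5 cube at (9, 14) misses the remaining region (no effect) — 1 connected region. Overall, the cross-section is a single solid region. The nearest boundary edge runs (-5.50, 0.00)→(-5.08, 2.10); distance from the point to it = 0.14 mm. The point is inside the cross-section, 0.14 mm from the nearest boundary — within the 0.25 mm shell band (1 × 0.25).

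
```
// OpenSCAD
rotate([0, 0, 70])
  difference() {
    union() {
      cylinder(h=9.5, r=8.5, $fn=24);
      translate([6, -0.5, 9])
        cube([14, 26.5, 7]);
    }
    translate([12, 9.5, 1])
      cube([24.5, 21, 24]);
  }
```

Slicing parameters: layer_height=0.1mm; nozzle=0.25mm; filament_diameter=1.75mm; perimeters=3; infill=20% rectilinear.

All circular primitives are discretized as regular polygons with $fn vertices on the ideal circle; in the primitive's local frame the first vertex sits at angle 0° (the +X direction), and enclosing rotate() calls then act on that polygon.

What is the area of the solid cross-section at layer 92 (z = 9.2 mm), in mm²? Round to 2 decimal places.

452.11 mm²

At z = 9.2 mm: the cylinder: section is a regular 24-gon, circumradius r=8.5 (area = (24/2)·8.500²·sin(360°/24) = 224.40 mm²); the 14×26.5 cube at (6, -0.5) contributes its full rectangle (area 371.00 mm²); Taking the union: the regions partially overlap — summed areas 595.40 mm² minus the doubly-counted overlap 11.28 mm² gives 584.11 mm² — area = 584.11 mm²; the cube at (12, 9.5) (footprint 24.5×21) is included at this height (area 514.50 mm²); After the difference (first − rest): starting from that combined region (584.11 mm²), the 24.5×21 cube at (12, 9.5) partially overlaps it — only the 132.00 mm² overlap (of its 514.50 mm²) is removed, clipping the outline — area = 452.11 mm²; (whole slice rotated 70° about Z — lengths, areas and connectivity unchanged). Overall, the cross-section is a single solid region. Net area = 452.11 mm².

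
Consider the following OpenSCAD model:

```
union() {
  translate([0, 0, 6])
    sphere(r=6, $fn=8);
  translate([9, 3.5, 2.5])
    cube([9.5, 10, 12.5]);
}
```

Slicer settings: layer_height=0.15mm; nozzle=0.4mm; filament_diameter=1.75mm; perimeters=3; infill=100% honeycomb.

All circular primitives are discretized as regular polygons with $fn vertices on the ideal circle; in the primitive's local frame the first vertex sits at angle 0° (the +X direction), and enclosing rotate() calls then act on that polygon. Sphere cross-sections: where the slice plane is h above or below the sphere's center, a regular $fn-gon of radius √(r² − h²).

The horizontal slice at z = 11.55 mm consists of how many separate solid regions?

At z = 11.55 mm: the r=6 sphere contributes a regular 8-gon of circumradius √(6²−5.55²) = 2.280; the cube at (9, 3.5) (footprint 9.5×10) is included at this height; Taking the union: the 2 present regions are separate (no shared area or edge), so areas and boundary lengths simply add and each stays a separate island — 2 connected regions. The result has 2 disconnected regions.

2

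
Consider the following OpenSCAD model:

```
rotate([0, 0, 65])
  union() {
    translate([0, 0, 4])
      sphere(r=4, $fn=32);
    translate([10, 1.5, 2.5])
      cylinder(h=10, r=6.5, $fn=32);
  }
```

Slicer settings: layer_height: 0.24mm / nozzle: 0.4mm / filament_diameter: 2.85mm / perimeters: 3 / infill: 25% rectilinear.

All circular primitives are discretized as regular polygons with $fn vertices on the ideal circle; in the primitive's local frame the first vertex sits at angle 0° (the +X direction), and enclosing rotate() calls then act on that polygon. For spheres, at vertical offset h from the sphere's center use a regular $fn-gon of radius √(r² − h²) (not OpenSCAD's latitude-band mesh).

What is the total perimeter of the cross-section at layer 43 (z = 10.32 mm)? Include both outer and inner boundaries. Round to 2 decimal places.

40.78 mm

At z = 10.32 mm: the sphere does not reach this height (|z−center|=6.320 > r=4); the cylinder at (10, 1.5): section is a regular 32-gon, circumradius r=6.5 (perimeter = 2·32·6.500·sin(180°/32) = 40.78 mm); Taking the union: only the r=6.5 cylinder at (10, 1.5) is present, so the union is just that shape — boundary = 40.78 mm; (rotated 65° about Z; rotation is an isometry so areas/perimeters/island counts are preserved). Overall, the cross-section is a single solid region. Total boundary length (outer) = 40.78 mm.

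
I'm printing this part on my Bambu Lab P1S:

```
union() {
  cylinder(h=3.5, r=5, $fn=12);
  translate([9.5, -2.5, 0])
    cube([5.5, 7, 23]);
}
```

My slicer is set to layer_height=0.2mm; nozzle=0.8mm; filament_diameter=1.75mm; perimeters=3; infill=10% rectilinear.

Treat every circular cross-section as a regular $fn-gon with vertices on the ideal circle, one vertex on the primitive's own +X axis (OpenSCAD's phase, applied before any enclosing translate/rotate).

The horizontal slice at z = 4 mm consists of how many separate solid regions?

At z = 4 mm: the cylinder does not reach this height (z outside [0, 3.5]); the cube at (9.5, -2.5) is present — its section is the full 5.5×7 rectangle; Combining (union): only the 5.5×7 cube at (9.5, -2.5) is present, so the union is just that shape — 1 connected region. The result has 1 disconnected region.

1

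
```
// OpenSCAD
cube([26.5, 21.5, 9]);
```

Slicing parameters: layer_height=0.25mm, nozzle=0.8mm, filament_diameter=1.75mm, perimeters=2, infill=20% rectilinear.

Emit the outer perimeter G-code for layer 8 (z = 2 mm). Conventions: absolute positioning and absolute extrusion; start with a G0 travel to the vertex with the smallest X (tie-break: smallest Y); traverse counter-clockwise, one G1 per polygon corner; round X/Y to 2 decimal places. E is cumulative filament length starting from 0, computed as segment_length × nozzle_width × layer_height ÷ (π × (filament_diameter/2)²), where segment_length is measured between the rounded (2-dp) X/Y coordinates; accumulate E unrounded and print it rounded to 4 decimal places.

G0 X0.00 Y0.00 Z2.00
G1 X26.50 Y0.00 E2.2035
G1 X26.50 Y21.50 E3.9912
G1 X0.00 Y21.50 E6.1947
G1 X0.00 Y0.00 E7.9824

At z = 2 mm: the cube is present — its section is the full 26.5×21.5 rectangle. The outline is a single polygon with 4 vertices. Extrusion per mm of travel: 0.8 × 0.25 / (π × 0.875²) = 0.083150. Accumulating E over each segment gives final E = 7.9824.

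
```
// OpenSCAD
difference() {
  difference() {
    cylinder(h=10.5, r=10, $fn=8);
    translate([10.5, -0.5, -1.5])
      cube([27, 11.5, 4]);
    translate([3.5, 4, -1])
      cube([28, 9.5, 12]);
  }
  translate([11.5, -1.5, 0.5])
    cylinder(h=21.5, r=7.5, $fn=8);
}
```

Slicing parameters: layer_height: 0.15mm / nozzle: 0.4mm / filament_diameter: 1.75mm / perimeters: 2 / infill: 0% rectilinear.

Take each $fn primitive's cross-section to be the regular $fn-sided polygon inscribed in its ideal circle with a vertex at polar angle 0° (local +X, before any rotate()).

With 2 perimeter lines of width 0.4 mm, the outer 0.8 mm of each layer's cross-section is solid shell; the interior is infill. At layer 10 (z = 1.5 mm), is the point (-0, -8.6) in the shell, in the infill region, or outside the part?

At z = 1.5 mm: the r=10 cylinder gives a regular 8-gon of circumradius 10 (constant along its height); the cube at (10.5, -0.5) is present — its section is the full 27×11.5 rectangle; the cube at (3.5, 4) (footprint 28×9.5) is included at this height; Taking the first minus the rest: starting from the r=10 cylinder, the 27×11.5 cube at (10.5, -0.5) misses the remaining region (no effect); the 28×9.5 cube at (3.5, 4) partially overlaps it — only the 15.56 mm² overlap (of its 266.00 mm²) is removed, clipping the outline — 1 connected region; the r=7.5 cylinder at (11.5, -1.5) contributes a regular 8-gon of circumradius 7.5; Taking the first minus the rest: starting from that combined region, the r=7.5 cylinder at (11.5, -1.5) partially overlaps it — only the 39.96 mm² overlap (of its 159.10 mm²) is removed, clipping the outline — 1 connected region. Overall, the cross-section is a single solid region. The nearest boundary edge runs (6.96, -7.12)→(-0.00, -10.00); distance from the point to it = 1.29 mm. The point is inside the cross-section and 1.29 mm from the nearest boundary — more than the 0.8 mm shell width (2 × 0.4), so it's in the infill interior.

infill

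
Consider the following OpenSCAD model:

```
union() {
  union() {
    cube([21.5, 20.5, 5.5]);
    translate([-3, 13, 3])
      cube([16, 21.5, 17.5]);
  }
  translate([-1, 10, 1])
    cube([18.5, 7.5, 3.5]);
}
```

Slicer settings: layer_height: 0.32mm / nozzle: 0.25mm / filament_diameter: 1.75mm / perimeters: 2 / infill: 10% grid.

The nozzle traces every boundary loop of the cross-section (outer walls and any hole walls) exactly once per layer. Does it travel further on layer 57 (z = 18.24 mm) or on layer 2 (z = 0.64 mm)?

layer 2 (z = 0.64 mm)

Layer 57 (z = 18.24): the cube is not intersected at this z (z outside [0, 5.5]); the cube at (-3, 13) (footprint 16×21.5) is included at this height (perimeter 75.00 mm); Taking the union: only the 16×21.5 cube at (-3, 13) is present, so the union is just that shape — boundary = 75.00 mm; the cube at (-1, 10) is absent (z outside [1, 4.5]); Merging all regions: only the result so far is present, so the union is just that shape — boundary = 75.00 mm. So its perimeter = 75.00 mm. Layer 2 (z = 0.64): the 21.5×20.5 cube contributes its full rectangle (perimeter 84.00 mm); the cube at (-3, 13) is absent (z outside [3, 20.5]); Taking the union: only the 21.5×20.5 cube is present, so the union is just that shape — boundary = 84.00 mm; the cube at (-1, 10) is not intersected at this z (z outside [1, 4.5]); Taking the union: only the result so far is present, so the union is just that shape — boundary = 84.00 mm. So its perimeter = 84.00 mm. Layer 2 is larger (84.00 vs 75.00 mm).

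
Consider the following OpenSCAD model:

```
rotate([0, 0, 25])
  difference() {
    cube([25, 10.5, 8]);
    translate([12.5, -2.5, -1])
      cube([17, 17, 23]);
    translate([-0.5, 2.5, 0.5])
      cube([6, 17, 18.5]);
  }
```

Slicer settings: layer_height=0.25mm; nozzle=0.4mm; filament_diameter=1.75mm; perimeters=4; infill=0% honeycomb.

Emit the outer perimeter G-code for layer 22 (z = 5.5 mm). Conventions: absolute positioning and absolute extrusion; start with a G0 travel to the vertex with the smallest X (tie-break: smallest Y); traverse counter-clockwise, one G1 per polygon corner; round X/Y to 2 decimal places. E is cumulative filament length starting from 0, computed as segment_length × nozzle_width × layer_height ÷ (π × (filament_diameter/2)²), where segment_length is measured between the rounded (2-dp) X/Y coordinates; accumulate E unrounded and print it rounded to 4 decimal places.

G0 X-1.06 Y2.27 Z5.50
G1 X0.00 Y0.00 E0.1042
G1 X11.33 Y5.28 E0.6238
G1 X6.89 Y14.80 E1.0606
G1 X0.55 Y11.84 E1.3515
G1 X3.93 Y4.59 E1.6840
G1 X-1.06 Y2.27 E1.9128

At z = 5.5 mm: the 25×10.5 cube contributes its full rectangle; the cube at (12.5, -2.5) is present — its section is the full 17×17 rectangle; the 6×17 cube at (-0.5, 2.5) contributes its full rectangle; Taking the first minus the rest: starting from the 25×10.5 cube, the 17×17 cube at (12.5, -2.5) partially overlaps it — only the 131.25 mm² overlap (of its 289.00 mm²) is removed, clipping the outline; the 6×17 cube at (-0.5, 2.5) partially overlaps it — only the 44.00 mm² overlap (of its 102.00 mm²) is removed, clipping the outline — 1 connected region; (whole slice rotated 25° about Z — lengths, areas and connectivity unchanged). The outline is a single polygon with 6 vertices. Extrusion per mm of travel: 0.4 × 0.25 / (π × 0.875²) = 0.041575. Accumulating E over each segment gives final E = 1.9128.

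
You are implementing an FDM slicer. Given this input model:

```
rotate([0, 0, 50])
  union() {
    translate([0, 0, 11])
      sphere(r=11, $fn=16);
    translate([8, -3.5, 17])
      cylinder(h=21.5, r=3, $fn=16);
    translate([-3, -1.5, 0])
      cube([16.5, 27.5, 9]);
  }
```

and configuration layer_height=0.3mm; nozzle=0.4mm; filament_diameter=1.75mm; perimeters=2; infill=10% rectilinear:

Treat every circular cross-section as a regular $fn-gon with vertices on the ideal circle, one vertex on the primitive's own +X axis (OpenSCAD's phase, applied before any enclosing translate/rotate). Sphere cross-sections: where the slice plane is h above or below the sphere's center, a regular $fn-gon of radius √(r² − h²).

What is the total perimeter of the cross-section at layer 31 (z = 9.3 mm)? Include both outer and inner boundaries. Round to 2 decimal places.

67.85 mm

At z = 9.3 mm: the sphere: section is a regular 16-gon, circumradius = √(r²−h²) = √(11²−1.7²) = 10.868 (perimeter = 2·16·10.868·sin(180°/16) = 67.85 mm); the cylinder at (8, -3.5) is not intersected at this z (z outside [17, 38.5]); the cube at (-3, -1.5) is absent (z outside [0, 9]); Taking the union: only the r=11 sphere is present, so the union is just that shape — boundary = 67.85 mm; (whole slice rotated 50° about Z — lengths, areas and connectivity unchanged). Overall, the cross-section is a single solid region. Total boundary length (outer) = 67.85 mm.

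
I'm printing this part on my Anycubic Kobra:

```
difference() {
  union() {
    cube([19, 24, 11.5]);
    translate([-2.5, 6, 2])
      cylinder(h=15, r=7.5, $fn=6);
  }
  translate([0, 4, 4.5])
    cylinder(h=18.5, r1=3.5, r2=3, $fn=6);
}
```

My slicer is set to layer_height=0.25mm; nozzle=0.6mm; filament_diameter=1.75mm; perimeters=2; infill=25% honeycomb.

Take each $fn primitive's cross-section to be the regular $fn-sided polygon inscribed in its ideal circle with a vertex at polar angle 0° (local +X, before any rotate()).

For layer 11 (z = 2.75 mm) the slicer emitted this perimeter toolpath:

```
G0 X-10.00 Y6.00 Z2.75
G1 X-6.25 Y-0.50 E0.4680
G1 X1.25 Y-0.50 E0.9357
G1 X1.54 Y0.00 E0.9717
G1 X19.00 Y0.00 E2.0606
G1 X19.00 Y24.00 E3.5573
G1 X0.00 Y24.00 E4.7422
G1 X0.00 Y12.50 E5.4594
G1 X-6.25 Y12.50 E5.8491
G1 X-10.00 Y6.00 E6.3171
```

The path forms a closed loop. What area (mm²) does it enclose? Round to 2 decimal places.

Apply the shoelace formula to the sequence of (X, Y) vertices; enclosed area = 562.32 mm².

562.32 mm²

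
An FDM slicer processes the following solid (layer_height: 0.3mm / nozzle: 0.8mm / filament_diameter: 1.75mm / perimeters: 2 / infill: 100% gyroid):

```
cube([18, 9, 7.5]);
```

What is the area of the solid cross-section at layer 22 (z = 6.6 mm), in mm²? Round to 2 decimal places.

162.00 mm²

At z = 6.6 mm: the cube (footprint 18×9) is included at this height (area 162.00 mm²). Overall, the cross-section is a single solid region. Net area = 162.00 mm².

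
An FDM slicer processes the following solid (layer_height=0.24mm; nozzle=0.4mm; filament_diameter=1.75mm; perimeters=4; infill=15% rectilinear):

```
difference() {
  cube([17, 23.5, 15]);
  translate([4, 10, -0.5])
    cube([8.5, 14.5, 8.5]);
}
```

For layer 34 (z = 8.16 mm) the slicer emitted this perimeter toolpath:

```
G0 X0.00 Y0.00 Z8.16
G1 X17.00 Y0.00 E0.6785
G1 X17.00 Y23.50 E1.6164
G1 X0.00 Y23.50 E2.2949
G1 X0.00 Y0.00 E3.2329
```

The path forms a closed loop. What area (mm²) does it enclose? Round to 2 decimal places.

Apply the shoelace formula to the sequence of (X, Y) vertices; enclosed area = 399.50 mm².

399.50 mm²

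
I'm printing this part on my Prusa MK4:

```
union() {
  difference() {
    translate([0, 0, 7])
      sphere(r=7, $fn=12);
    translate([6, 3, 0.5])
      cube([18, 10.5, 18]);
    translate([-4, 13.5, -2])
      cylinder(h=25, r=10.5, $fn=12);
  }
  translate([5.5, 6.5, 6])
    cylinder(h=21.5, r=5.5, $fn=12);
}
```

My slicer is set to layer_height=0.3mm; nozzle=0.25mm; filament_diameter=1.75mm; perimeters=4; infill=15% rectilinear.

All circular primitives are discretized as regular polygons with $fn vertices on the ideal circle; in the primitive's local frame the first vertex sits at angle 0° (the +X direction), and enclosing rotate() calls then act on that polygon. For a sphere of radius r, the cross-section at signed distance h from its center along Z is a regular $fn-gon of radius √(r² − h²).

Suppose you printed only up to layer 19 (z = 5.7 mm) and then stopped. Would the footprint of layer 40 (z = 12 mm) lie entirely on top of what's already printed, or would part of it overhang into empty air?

part overhangs

Compare the two slices. At z = 5.7: the r=7 sphere slices to a regular 12-gon of circumradius 6.878 (√(r²−h²) with h=1.3 from center) (area = (12/2)·6.878²·sin(360°/12) = 141.93 mm²); the 18×10.5 cube at (6, 3) contributes its full rectangle (area 189.00 mm²); the r=10.5 cylinder at (-4, 13.5) gives a regular 12-gon of circumradius 10.5 (constant along its height) (area = (12/2)·10.500²·sin(360°/12) = 330.75 mm²); Taking the first minus the rest: starting from the r=7 sphere (141.93 mm²), the 18×10.5 cube at (6, 3) partially overlaps it — only the 0.01 mm² overlap (of its 189.00 mm²) is removed, clipping the outline; the r=10.5 cylinder at (-4, 13.5) partially overlaps it — only the 18.26 mm² overlap (of its 330.75 mm²) is removed, clipping the outline — area = 123.66 mm²; the cylinder at (5.5, 6.5) is absent (z outside [6, 27.5]); Merging all regions: only that combined region is present, so the union is just that shape — area = 123.66 mm². At z = 12: the r=7 sphere contributes a regular 12-gon of circumradius √(7²−5²) = 4.899 (area = (12/2)·4.899²·sin(360°/12) = 72.00 mm²); the cube at (6, 3) (footprint 18×10.5) is included at this height (area 189.00 mm²); the r=10.5 cylinder at (-4, 13.5) gives a regular 12-gon of circumradius 10.5 (constant along its height) (area = (12/2)·10.500²·sin(360°/12) = 330.75 mm²); Subtracting the remaining from the first: starting from the r=7 sphere (72.00 mm²), the 18×10.5 cube at (6, 3) misses the remaining region (no effect); the r=10.5 cylinder at (-4, 13.5) partially overlaps it — only the 3.12 mm² overlap (of its 330.75 mm²) is removed, clipping the outline — area = 68.88 mm²; the cylinder at (5.5, 6.5): section is a regular 12-gon, circumradius r=5.5 (area = (12/2)·5.500²·sin(360°/12) = 90.75 mm²); Combining (union): the regions partially overlap — summed areas 159.63 mm² minus the doubly-counted overlap 5.89 mm² gives 153.74 mm² — area = 153.74 mm². Checking containment: at z = 12 the cross-section extends beyond the z = 5.7 cross-section by about 73.89 mm².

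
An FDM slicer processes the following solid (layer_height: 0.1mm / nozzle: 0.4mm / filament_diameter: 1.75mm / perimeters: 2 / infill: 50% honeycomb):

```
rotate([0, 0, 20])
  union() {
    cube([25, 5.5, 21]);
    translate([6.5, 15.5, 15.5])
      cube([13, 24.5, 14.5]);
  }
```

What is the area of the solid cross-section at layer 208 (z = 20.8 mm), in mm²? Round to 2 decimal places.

456.00 mm²

At z = 20.8 mm: the 25×5.5 cube contributes its full rectangle (area 137.50 mm²); the cube at (6.5, 15.5) is present — its section is the full 13×24.5 rectangle (area 318.50 mm²); Merging all regions: the 2 present regions are separate (no shared area or edge), so areas and boundary lengths simply add and each stays a separate island — area = 456.00 mm²; (whole slice rotated 20° about Z — lengths, areas and connectivity unchanged). Overall, the cross-section has 2 separate islands. Net area = 456.00 mm².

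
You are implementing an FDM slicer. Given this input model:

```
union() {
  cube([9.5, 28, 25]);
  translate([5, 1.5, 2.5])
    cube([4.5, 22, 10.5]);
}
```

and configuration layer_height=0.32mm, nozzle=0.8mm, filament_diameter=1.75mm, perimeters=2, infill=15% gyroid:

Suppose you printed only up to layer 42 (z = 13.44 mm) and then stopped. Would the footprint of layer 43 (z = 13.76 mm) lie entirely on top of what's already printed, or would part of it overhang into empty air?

entirely on top

Compare the two slices. At z = 13.44: the cube (footprint 9.5×28) is included at this height (area 266.00 mm²); the cube at (5, 1.5) does not reach this height (z outside [2.5, 13]); Merging all regions: only the 9.5×28 cube is present, so the union is just that shape — area = 266.00 mm². At z = 13.76: the 9.5×28 cube contributes its full rectangle (area 266.00 mm²); the cube at (5, 1.5) is not intersected at this z (z outside [2.5, 13]); Taking the union: only the 9.5×28 cube is present, so the union is just that shape — area = 266.00 mm². Checking containment: the cross-section at z = 13.76 is a subset of the cross-section at z = 13.44.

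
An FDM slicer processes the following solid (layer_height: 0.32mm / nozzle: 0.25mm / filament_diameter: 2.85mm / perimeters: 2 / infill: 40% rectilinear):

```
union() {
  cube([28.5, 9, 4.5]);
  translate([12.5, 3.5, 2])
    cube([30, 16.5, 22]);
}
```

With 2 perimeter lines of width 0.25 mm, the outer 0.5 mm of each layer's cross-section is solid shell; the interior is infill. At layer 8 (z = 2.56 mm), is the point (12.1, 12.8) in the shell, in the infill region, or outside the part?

At z = 2.56 mm: the cube is present — its section is the full 28.5×9 rectangle; the cube at (12.5, 3.5) is present — its section is the full 30×16.5 rectangle; Merging all regions: the regions partially overlap (shared area 88.00 mm²), so overlapping operands fuse into one piece — 1 connected region. Overall, the cross-section is a single solid region. The nearest boundary edge runs (12.50, 9.00)→(12.50, 20.00); distance from the point to it = 0.40 mm. The point is not inside any of the regions above, so it lies outside the cross-section (0.40 mm from the nearest boundary).

outside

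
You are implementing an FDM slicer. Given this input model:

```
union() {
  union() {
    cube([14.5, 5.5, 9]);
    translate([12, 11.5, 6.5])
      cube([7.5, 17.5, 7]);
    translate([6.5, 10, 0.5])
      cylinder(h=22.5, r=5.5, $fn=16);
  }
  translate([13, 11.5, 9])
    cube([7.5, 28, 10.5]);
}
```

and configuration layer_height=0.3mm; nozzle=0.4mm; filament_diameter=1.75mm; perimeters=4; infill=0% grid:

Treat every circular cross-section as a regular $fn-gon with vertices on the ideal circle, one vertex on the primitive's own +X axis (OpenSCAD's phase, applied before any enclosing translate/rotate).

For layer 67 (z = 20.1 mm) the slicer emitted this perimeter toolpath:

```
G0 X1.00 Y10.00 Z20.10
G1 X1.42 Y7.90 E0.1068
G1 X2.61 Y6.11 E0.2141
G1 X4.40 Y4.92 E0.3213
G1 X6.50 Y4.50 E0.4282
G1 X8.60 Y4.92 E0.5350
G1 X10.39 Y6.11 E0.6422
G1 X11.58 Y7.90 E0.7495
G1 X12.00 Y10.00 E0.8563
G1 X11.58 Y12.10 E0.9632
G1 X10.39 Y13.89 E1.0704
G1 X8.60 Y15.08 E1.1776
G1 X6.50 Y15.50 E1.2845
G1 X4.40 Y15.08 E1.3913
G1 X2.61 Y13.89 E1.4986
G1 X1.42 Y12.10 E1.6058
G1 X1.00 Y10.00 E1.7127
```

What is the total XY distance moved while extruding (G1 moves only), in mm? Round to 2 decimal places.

34.33 mm

Sum the Euclidean lengths of each G1 segment: total = 34.33 mm.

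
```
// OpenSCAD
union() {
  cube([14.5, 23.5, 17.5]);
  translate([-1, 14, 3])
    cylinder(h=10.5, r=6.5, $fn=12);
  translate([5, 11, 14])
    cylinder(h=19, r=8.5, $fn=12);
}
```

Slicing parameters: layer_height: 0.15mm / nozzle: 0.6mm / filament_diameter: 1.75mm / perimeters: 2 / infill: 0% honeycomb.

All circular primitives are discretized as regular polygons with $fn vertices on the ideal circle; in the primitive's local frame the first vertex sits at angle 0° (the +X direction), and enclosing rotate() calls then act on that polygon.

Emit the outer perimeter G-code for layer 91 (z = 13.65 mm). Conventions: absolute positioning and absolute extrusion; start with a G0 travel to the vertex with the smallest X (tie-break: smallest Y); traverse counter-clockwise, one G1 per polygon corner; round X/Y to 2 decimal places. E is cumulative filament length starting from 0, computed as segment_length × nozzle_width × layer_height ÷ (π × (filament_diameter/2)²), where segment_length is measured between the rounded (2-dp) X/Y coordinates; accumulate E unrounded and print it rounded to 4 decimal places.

G0 X0.00 Y0.00 Z13.65
G1 X14.50 Y0.00 E0.5426
G1 X14.50 Y23.50 E1.4219
G1 X0.00 Y23.50 E1.9644
G1 X0.00 Y0.00 E2.8437

At z = 13.65 mm: the cube (footprint 14.5×23.5) is included at this height; the cylinder at (-1, 14) is absent (z outside [3, 13.5]); the cylinder at (5, 11) does not reach this height (z outside [14, 33]); Merging all regions: only the 14.5×23.5 cube is present, so the union is just that shape — 1 connected region. The outline is a single polygon with 4 vertices. Extrusion per mm of travel: 0.6 × 0.15 / (π × 0.875²) = 0.037418. Accumulating E over each segment gives final E = 2.8437.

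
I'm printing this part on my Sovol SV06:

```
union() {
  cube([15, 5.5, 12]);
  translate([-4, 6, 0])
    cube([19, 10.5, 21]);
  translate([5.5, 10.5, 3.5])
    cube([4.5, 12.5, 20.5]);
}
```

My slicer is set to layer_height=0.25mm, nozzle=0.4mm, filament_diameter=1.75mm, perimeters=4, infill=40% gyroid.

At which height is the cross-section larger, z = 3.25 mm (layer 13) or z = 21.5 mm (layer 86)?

Layer 13 (z = 3.25): the cube is present — its section is the full 15×5.5 rectangle (area 82.50 mm²); the cube at (-4, 6) (footprint 19×10.5) is included at this height (area 199.50 mm²); the cube at (5.5, 10.5) is absent (z outside [3.5, 24]); Taking the union: the 2 present regions are separate (no shared area or edge), so areas and boundary lengths simply add and each stays a separate island — area = 282.00 mm². So its area = 282.00 mm². Layer 86 (z = 21.5): the cube is not intersected at this z (z outside [0, 12]); the cube at (-4, 6) is not intersected at this z (z outside [0, 21]); the 4.5×12.5 cube at (5.5, 10.5) contributes its full rectangle (area 56.25 mm²); Combining (union): only the 4.5×12.5 cube at (5.5, 10.5) is present, so the union is just that shape — area = 56.25 mm². So its area = 56.25 mm². Layer 13 is larger (282.00 vs 56.25 mm²).

layer 13 (z = 3.25 mm)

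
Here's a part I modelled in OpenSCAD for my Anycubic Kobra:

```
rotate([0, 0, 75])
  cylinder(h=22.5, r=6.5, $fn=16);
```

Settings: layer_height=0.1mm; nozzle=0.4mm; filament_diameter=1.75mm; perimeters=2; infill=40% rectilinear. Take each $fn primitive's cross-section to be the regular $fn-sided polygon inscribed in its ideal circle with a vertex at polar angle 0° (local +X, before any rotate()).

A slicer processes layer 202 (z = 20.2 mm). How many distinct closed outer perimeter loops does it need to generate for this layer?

1

At z = 20.2 mm: the cylinder: section is a regular 16-gon, circumradius r=6.5; (rotated 75° about Z; rotation is an isometry so areas/perimeters/island counts are preserved). The result has 1 disconnected region.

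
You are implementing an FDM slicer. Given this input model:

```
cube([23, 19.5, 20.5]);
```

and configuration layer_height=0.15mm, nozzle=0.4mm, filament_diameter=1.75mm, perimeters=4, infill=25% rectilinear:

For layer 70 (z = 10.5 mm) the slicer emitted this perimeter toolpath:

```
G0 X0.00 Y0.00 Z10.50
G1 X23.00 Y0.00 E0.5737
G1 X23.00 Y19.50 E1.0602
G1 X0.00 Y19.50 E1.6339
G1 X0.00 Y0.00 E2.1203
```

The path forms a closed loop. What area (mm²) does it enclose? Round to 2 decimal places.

448.50 mm²

Apply the shoelace formula to the sequence of (X, Y) vertices; enclosed area = 448.50 mm².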